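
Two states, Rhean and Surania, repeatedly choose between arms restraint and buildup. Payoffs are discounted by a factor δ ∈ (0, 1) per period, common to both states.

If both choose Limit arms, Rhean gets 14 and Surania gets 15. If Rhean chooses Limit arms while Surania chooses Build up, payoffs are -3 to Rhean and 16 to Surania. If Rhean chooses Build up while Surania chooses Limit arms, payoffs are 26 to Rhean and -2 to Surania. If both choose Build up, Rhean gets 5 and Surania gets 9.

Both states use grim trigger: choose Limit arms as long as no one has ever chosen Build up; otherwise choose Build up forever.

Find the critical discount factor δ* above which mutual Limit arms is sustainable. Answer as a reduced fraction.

Rhean's threshold: (26−14)/(26−5) = 4/7.
Surania's threshold: (16−15)/(16−9) = 1/7.
4/7 > 1/7, so Rhean binds and δ* = 4/7.

4/7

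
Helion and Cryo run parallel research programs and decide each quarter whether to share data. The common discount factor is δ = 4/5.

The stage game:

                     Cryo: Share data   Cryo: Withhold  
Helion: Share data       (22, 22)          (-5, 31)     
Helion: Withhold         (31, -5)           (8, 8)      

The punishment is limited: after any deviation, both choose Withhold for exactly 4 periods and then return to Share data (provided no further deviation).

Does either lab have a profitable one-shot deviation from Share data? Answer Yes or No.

Comparing payoff streams over the 5 periods until play realigns: cooperate → 22(1+δ+…+δ^4); deviate → 31 + 8(δ+…+δ^4).
Cooperation is sustained iff (22−8)(δ+…+δ^4) ≥ 31−22.
δ+…+δ^4 = 4/5·(1−(4/5)^4)/(1−4/5) = 2.3616, and (31−22)/(22−8) = 0.6429.
2.3616 ≥ 0.6429, so cooperation is sustainable.

No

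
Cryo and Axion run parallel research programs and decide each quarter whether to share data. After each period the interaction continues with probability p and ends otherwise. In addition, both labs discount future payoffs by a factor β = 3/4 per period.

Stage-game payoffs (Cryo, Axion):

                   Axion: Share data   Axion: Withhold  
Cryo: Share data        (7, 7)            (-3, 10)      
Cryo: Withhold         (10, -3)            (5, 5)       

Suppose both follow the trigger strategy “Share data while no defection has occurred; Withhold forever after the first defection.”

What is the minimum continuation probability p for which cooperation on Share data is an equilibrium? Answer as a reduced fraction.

4/5

With continuation probability p and discount β, the effective per-period discount factor is βp.
Grim-trigger IC: βp ≥ (10−7)/(10−5) = 3/5.
So p ≥ (3/5)/(3/4) = 4/5.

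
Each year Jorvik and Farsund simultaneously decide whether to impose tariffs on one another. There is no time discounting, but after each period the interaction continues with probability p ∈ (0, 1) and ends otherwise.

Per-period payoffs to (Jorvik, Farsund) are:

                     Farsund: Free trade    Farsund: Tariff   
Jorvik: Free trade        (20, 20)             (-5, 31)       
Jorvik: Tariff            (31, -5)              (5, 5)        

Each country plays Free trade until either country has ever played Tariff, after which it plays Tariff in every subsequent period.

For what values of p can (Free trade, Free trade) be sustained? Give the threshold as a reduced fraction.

11/26

Expected cooperation value is 20 + p·20 + p²·20 + … = 20/(1−p); deviation gives 31 + p·5/(1−p).
20 ≥ 31(1−p) + 5p ⇒ 26p ≥ 11 ⇒ p ≥ 11/26.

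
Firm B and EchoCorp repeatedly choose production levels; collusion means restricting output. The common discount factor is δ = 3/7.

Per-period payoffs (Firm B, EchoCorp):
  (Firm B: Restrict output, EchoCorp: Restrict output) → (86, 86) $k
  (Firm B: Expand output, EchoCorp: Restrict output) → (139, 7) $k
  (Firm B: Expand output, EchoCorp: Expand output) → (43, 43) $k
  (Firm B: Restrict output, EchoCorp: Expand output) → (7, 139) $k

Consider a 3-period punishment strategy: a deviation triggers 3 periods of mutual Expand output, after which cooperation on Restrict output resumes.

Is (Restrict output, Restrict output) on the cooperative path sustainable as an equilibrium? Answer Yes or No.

No

Comparing payoff streams over the 4 periods until play realigns: cooperate → 86(1+δ+…+δ^3); deviate → 139 + 43(δ+…+δ^3).
Cooperation is sustained iff (86−43)(δ+…+δ^3) ≥ 139−86.
δ+…+δ^3 = 3/7·(1−(3/7)^3)/(1−3/7) = 0.6910, and (139−86)/(86−43) = 1.2326.
0.6910 < 1.2326, so cooperation is not sustainable.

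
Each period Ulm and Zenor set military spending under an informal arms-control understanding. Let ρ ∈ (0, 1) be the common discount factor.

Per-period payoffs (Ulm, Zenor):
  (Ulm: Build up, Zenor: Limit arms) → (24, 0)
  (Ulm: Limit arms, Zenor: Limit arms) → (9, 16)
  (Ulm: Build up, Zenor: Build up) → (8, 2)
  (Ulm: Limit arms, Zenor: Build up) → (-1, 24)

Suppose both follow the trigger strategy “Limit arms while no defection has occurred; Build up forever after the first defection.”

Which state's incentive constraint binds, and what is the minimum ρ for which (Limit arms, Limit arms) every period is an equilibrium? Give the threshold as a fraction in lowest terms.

Ulm's threshold: (24−9)/(24−8) = 15/16.
Zenor's threshold: (24−16)/(24−2) = 4/11.
15/16 > 4/11, so Ulm binds and ρ* = 15/16.

Ulm; ρ ≥ 15/16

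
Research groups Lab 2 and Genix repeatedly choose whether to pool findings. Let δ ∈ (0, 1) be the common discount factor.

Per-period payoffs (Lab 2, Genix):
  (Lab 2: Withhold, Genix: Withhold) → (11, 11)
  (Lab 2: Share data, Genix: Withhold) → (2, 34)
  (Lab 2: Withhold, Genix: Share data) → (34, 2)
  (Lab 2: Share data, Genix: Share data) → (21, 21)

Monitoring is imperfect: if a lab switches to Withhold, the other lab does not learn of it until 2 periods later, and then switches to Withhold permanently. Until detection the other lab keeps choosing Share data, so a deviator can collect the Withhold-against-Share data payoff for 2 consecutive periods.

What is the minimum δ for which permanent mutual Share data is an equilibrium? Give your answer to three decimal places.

Deviating for the 2 undetected periods gains 34−21 = 13 per period over cooperation, then loses 21−11 = 10 per period forever once punishment starts.
Gain: 13(1 + δ + … + δ^1); loss: 10·δ^2/(1−δ).
No profitable deviation ⇔ 13(1−δ^2) ≤ 10·δ^2, i.e. δ^2 ≥ 13/(13+10) = 13/23.
Hence δ ≥ (13/23)^(1/2) ≈ 0.752.

0.752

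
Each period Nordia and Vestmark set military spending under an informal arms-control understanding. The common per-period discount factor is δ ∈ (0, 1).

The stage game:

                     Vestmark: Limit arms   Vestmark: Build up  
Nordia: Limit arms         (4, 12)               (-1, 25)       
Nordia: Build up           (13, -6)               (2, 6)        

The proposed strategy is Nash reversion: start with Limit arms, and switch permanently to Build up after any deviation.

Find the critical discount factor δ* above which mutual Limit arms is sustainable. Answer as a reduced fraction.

9/11

For Nordia: deviation gain 13−4 = 9, per-period punishment loss 4−2 = 2. IC gives δ ≥ 9/11.
For Vestmark: gain 13, loss 6 per period, so δ ≥ 13/19.
The tighter constraint is Nordia's, so cooperation needs δ ≥ 9/11.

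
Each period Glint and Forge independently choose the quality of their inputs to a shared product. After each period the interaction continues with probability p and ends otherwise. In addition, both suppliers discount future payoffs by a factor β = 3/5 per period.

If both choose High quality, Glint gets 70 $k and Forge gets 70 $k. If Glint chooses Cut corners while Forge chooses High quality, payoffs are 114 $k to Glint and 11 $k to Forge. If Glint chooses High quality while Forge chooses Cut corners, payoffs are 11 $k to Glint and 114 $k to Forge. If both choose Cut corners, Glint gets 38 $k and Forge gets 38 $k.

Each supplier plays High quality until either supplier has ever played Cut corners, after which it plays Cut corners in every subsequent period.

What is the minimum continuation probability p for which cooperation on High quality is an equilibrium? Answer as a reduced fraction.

55/57

With continuation probability p and discount β, the effective per-period discount factor is βp.
Grim-trigger IC: βp ≥ (114−70)/(114−38) = 11/19.
So p ≥ (11/19)/(3/5) = 55/57.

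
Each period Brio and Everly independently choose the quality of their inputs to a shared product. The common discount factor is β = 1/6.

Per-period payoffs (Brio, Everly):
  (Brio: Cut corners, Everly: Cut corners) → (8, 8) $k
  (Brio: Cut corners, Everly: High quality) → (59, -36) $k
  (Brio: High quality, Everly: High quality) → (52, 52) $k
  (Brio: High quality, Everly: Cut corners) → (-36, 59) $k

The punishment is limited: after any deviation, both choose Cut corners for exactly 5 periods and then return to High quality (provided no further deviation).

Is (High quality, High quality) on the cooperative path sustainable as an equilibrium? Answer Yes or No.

IC: β+…+β^5 ≥ (59−52)/(52−8) = 7/44.
At β = 1/6: partial sum = 0.2000 ≥ 0.1591. Cooperation sustainable.

Yes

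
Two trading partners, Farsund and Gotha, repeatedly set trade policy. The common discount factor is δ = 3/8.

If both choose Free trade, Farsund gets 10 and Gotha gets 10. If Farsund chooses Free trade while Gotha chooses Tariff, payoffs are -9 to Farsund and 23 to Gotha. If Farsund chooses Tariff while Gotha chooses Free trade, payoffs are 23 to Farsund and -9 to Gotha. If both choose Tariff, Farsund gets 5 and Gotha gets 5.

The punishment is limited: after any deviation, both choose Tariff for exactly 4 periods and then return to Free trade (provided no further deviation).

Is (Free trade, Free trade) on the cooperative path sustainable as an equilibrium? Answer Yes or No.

No

Comparing payoff streams over the 5 periods until play realigns: cooperate → 10(1+δ+…+δ^4); deviate → 23 + 5(δ+…+δ^4).
Cooperation is sustained iff (10−5)(δ+…+δ^4) ≥ 23−10.
δ+…+δ^4 = 3/8·(1−(3/8)^4)/(1−3/8) = 0.5881, and (23−10)/(10−5) = 2.6000.
0.5881 < 2.6000, so cooperation is not sustainable.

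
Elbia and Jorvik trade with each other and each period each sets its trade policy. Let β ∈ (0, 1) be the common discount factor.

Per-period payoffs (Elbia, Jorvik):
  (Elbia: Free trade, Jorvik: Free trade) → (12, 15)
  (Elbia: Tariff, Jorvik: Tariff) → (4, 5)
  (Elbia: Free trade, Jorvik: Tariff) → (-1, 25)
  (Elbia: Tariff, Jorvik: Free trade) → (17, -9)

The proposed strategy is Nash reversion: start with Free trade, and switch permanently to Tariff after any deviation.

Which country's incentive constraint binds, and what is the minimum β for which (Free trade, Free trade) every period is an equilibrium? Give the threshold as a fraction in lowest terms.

Jorvik; β ≥ 1/2

Elbia: cooperation gives 12 each period; deviation gives 17 once then 4 forever.
  12/(1−β) ≥ 17 + 4β/(1−β) ⇒ β ≥ 5/13.
Jorvik: cooperation gives 15 each period; deviation gives 25 once then 5 forever.
  β ≥ 10/20 = 1/2.
Both must hold, so the binding constraint is Jorvik's: β ≥ 1/2.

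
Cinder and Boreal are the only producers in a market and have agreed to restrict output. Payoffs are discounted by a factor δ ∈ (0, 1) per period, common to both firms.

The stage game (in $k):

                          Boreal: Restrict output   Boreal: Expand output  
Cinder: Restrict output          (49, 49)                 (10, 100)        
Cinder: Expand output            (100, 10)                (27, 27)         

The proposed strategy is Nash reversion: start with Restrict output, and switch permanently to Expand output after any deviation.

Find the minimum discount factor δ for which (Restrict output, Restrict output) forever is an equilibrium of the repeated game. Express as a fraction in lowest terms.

51/73

One-period gain from deviating is 100 − 49 = 51. The loss is 49 − 27 = 22 in every subsequent period, with present value 22·δ/(1−δ).
Deviation is unprofitable when 22·δ/(1−δ) ≥ 51, i.e. δ/(1−δ) ≥ 51/22.
Equivalently δ ≥ 51/(51+22) = 51/73.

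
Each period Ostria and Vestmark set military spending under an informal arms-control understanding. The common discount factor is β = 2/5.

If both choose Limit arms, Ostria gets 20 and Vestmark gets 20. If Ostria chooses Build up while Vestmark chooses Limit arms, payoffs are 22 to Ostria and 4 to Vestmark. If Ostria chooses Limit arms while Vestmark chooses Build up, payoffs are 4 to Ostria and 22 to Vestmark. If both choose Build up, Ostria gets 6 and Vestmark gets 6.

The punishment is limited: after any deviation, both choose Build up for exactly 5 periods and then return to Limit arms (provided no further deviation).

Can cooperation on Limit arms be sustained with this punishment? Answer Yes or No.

Yes

IC: β+…+β^5 ≥ (22−20)/(20−6) = 1/7.
At β = 2/5: partial sum = 0.6598 ≥ 0.1429. Cooperation sustainable.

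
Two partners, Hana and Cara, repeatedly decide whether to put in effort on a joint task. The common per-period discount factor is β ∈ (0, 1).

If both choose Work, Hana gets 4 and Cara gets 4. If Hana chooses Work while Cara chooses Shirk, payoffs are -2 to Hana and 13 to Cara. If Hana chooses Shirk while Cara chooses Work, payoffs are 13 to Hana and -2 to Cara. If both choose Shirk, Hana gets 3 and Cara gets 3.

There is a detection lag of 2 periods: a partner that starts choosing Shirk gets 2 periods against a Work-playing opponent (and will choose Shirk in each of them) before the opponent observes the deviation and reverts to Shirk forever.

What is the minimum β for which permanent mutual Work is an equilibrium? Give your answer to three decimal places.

A deviator earns 13 for 2 periods, then 3 forever; cooperating earns 4 forever. Multiplying the IC by (1−β):
4 ≥ 13(1−β^2) + 3β^2, so 10·β^2 ≥ 9 and β^2 ≥ 9/10.
β ≥ (9/10)^(1/2) ≈ 0.949.

0.949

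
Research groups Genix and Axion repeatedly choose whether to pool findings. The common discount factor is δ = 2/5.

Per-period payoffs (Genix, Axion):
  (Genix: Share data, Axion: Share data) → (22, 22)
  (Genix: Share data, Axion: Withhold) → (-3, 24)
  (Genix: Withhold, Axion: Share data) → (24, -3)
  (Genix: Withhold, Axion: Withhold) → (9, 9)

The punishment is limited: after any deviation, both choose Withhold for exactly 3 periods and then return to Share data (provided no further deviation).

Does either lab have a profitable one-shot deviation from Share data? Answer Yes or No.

No

IC: δ+…+δ^3 ≥ (24−22)/(22−9) = 2/13.
At δ = 2/5: partial sum = 0.6240 ≥ 0.1538. Cooperation sustainable.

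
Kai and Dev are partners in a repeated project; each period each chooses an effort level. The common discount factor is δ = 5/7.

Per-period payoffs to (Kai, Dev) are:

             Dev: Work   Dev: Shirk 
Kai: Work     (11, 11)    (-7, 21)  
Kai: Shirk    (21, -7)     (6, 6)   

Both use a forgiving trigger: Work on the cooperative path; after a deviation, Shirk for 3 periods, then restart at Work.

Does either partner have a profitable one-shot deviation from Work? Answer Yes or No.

Yes

Comparing payoff streams over the 4 periods until play realigns: cooperate → 11(1+δ+…+δ^3); deviate → 21 + 6(δ+…+δ^3).
Cooperation is sustained iff (11−6)(δ+…+δ^3) ≥ 21−11.
δ+…+δ^3 = 5/7·(1−(5/7)^3)/(1−5/7) = 1.5889, and (21−11)/(11−6) = 2.0000.
1.5889 < 2.0000, so cooperation is not sustainable.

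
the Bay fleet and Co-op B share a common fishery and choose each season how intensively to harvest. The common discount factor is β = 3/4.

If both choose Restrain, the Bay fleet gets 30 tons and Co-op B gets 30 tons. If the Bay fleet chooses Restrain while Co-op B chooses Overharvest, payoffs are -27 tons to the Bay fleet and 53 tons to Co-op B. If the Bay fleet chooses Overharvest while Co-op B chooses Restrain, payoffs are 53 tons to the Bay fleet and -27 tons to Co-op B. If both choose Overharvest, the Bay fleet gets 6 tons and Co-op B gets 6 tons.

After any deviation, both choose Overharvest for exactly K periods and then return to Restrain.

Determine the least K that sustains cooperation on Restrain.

Need Σ_{k=1}^{K} β^k ≥ (53−30)/(30−6) = 0.9583 at β = 3/4.
At K = 1 the sum is 0.7500 < 0.9583; at K = 2 it is 1.3125 ≥ 0.9583.
So the minimum punishment length is K = 2.

2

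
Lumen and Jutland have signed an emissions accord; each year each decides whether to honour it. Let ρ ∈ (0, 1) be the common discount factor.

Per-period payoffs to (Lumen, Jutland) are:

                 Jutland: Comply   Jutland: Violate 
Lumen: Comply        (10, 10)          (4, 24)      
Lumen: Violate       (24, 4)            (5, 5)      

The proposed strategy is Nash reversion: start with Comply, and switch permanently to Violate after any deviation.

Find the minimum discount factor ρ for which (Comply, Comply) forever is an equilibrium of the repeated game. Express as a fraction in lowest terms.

14/19

Under grim trigger the critical discount factor is (T−C)/(T−P) with T = 24, C = 10, P = 5.
ρ* = (24−10)/(24−5) = 14/19.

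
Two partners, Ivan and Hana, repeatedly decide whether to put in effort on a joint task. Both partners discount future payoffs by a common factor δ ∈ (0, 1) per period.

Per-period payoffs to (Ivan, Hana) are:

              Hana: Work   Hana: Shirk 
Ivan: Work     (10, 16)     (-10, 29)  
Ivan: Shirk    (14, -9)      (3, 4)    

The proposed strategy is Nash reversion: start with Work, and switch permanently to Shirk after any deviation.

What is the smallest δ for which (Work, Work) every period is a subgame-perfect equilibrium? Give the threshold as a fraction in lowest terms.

For Ivan: deviation gain 14−10 = 4, per-period punishment loss 10−3 = 7. IC gives δ ≥ 4/11.
For Hana: gain 13, loss 12 per period, so δ ≥ 13/25.
The tighter constraint is Hana's, so cooperation needs δ ≥ 13/25.

13/25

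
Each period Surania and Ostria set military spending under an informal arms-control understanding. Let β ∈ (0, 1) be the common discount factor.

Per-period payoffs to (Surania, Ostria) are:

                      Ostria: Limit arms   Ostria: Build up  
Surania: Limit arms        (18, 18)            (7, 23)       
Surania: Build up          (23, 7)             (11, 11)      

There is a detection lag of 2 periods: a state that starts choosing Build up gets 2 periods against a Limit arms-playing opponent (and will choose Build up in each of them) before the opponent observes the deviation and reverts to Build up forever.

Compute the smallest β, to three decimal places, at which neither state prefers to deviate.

Deviating for the 2 undetected periods gains 23−18 = 5 per period over cooperation, then loses 18−11 = 7 per period forever once punishment starts.
Gain: 5(1 + β + … + β^1); loss: 7·β^2/(1−β).
No profitable deviation ⇔ 5(1−β^2) ≤ 7·β^2, i.e. β^2 ≥ 5/(5+7) = 5/12.
Hence β ≥ (5/12)^(1/2) ≈ 0.645.

0.645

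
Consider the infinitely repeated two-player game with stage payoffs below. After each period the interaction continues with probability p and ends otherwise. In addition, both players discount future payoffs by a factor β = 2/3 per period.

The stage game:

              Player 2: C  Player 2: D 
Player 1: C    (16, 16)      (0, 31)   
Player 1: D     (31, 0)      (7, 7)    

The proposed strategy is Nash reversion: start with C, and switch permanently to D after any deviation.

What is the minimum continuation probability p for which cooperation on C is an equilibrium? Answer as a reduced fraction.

With continuation probability p and discount β, the effective per-period discount factor is βp.
Grim-trigger IC: βp ≥ (31−16)/(31−7) = 5/8.
So p ≥ (5/8)/(2/3) = 15/16.

15/16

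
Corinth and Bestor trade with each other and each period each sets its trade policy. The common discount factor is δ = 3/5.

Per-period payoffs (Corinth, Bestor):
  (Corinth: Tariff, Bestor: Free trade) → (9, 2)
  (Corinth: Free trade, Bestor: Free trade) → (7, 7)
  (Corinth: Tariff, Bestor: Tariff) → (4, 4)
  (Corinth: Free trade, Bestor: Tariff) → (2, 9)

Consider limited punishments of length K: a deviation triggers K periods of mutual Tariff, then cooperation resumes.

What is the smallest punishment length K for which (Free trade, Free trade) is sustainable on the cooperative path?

Need Σ_{k=1}^{K} δ^k ≥ (9−7)/(7−4) = 0.6667 at δ = 3/5.
At K = 1 the sum is 0.6000 < 0.6667; at K = 2 it is 0.9600 ≥ 0.6667.
So the minimum punishment length is K = 2.

2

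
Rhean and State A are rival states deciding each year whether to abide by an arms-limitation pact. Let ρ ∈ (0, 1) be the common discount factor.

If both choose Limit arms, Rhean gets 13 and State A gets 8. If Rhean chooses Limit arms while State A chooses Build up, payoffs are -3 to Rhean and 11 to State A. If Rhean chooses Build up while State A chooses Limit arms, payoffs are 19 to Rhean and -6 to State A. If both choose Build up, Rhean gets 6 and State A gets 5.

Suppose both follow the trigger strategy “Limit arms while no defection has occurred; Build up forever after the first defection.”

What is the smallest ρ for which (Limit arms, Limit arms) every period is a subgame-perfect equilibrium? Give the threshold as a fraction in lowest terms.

1/2

Rhean: cooperation gives 13 each period; deviation gives 19 once then 6 forever.
  13/(1−ρ) ≥ 19 + 6ρ/(1−ρ) ⇒ ρ ≥ 6/13.
State A: cooperation gives 8 each period; deviation gives 11 once then 5 forever.
  ρ ≥ 3/6 = 1/2.
Both must hold, so the binding constraint is State A's: ρ ≥ 1/2.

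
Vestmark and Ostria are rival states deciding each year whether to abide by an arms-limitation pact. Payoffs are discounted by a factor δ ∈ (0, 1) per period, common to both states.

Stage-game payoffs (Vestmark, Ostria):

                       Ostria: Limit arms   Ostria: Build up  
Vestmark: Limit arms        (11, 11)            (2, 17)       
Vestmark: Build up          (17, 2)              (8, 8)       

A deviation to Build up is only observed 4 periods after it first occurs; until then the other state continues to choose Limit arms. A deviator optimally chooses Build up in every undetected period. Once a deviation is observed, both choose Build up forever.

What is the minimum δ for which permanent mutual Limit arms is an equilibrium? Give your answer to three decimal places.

Deviating for the 4 undetected periods gains 17−11 = 6 per period over cooperation, then loses 11−8 = 3 per period forever once punishment starts.
Gain: 6(1 + δ + … + δ^3); loss: 3·δ^4/(1−δ).
No profitable deviation ⇔ 6(1−δ^4) ≤ 3·δ^4, i.e. δ^4 ≥ 6/(6+3) = 2/3.
Hence δ ≥ (2/3)^(1/4) ≈ 0.904.

0.904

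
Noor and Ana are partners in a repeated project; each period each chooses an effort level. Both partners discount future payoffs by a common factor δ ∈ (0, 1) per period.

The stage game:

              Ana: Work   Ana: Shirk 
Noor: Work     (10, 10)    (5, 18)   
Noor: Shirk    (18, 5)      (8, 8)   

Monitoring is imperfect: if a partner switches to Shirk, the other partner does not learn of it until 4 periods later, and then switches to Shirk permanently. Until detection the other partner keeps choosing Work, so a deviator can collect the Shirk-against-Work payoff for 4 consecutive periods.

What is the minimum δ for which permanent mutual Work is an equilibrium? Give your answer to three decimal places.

The best deviation is to choose Shirk for all 4 undetected periods, earning 18 each, then 8 forever once detected.
Deviation value: 18(1−δ^4)/(1−δ) + 8δ^4/(1−δ); cooperation value: 10/(1−δ).
IC: 10 ≥ 18(1−δ^4) + 8δ^4 = 18 − 10δ^4.
So δ^4 ≥ 8/10 = 4/5, giving δ ≥ (4/5)^(1/4) ≈ 0.946.

0.946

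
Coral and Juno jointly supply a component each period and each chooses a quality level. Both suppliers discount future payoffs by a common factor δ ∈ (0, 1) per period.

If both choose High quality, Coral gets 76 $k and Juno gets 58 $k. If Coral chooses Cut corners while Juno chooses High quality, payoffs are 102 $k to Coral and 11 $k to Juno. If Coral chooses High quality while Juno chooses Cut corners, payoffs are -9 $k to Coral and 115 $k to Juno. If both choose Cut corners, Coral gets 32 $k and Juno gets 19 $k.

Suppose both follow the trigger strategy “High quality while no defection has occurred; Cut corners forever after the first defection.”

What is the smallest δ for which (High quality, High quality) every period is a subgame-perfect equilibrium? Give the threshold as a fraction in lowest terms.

19/32

For Coral: deviation gain 102−76 = 26, per-period punishment loss 76−32 = 44. IC gives δ ≥ 26/70 = 13/35.
For Juno: gain 57, loss 39 per period, so δ ≥ 57/96 = 19/32.
The tighter constraint is Juno's, so cooperation needs δ ≥ 19/32.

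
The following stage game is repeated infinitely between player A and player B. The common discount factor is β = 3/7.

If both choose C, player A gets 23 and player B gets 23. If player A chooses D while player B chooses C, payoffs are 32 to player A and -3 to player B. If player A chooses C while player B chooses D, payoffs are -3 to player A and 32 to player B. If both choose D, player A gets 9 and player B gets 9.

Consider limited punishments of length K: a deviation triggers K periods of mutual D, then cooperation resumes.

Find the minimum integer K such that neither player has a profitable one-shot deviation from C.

3

IC: β(1−β^K)/(1−β) ≥ (32−23)/(23−9) = 9/14.
With β = 3/7: need 1 − β^K ≥ 9/14·(1−3/7)/(3/7), i.e. β^K ≤ 0.1429.
Since (3/7)^2 = 0.1837 and (3/7)^3 = 0.0787, the smallest such K is 3.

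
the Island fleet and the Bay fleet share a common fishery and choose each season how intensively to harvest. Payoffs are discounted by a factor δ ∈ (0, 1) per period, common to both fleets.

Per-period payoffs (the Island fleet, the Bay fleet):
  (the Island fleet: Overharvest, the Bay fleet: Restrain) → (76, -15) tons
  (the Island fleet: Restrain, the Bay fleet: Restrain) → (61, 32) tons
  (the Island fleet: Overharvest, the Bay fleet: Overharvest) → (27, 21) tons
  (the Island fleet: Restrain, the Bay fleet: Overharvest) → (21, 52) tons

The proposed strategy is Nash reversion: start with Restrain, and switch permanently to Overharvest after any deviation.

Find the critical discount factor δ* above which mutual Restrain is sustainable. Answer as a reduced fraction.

20/31

the Island fleet: cooperation gives 61 each period; deviation gives 76 once then 27 forever.
  61/(1−δ) ≥ 76 + 27δ/(1−δ) ⇒ δ ≥ 15/49.
the Bay fleet: cooperation gives 32 each period; deviation gives 52 once then 21 forever.
  δ ≥ 20/31.
Both must hold, so the binding constraint is the Bay fleet's: δ ≥ 20/31.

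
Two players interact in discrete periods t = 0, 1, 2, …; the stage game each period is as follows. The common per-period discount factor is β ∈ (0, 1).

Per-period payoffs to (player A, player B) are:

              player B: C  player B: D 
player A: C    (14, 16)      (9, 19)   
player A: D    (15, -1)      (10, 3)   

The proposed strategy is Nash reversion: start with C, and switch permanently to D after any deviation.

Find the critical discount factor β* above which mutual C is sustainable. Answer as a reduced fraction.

1/5

For player A: deviation gain 15−14 = 1, per-period punishment loss 14−10 = 4. IC gives β ≥ 1/5.
For player B: gain 3, loss 13 per period, so β ≥ 3/16.
The tighter constraint is player A's, so cooperation needs β ≥ 1/5.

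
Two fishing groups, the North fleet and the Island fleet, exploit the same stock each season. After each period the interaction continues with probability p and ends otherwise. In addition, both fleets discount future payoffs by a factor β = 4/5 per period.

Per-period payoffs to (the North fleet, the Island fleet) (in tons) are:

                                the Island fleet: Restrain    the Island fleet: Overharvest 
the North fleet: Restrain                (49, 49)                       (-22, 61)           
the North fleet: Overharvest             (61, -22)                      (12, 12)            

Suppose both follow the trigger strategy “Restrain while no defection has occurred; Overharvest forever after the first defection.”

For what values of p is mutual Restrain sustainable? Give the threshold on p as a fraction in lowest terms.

15/49

Expected continuation weight on next period's payoff is β·p = 4/5·p, which plays the role of the discount factor.
Cooperation requires 4/5·p ≥ (61−49)/(61−12) = 12/49, hence p ≥ 15/49.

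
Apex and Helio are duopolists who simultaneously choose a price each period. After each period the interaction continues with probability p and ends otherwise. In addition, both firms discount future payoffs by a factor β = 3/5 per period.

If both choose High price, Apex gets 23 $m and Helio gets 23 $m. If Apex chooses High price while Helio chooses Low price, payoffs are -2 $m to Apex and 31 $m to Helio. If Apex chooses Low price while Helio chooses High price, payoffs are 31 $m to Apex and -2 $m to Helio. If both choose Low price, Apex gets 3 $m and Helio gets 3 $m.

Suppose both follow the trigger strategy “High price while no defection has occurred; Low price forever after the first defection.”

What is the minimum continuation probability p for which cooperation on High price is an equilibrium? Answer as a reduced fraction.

Expected continuation weight on next period's payoff is β·p = 3/5·p, which plays the role of the discount factor.
Cooperation requires 3/5·p ≥ (31−23)/(31−3) = 2/7, hence p ≥ 10/21.

10/21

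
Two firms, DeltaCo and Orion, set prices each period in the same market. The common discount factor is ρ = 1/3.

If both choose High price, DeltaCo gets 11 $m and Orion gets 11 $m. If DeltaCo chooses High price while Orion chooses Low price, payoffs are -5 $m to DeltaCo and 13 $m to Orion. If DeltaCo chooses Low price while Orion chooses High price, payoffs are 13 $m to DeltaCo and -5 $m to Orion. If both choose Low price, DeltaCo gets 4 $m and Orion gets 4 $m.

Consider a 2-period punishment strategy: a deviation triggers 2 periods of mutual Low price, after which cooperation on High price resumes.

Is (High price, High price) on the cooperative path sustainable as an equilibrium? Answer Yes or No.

Yes

Comparing payoff streams over the 3 periods until play realigns: cooperate → 11(1+ρ+…+ρ^2); deviate → 13 + 4(ρ+…+ρ^2).
Cooperation is sustained iff (11−4)(ρ+…+ρ^2) ≥ 13−11.
ρ+…+ρ^2 = 1/3·(1−(1/3)^2)/(1−1/3) = 0.4444, and (13−11)/(11−4) = 0.2857.
0.4444 ≥ 0.2857, so cooperation is sustainable.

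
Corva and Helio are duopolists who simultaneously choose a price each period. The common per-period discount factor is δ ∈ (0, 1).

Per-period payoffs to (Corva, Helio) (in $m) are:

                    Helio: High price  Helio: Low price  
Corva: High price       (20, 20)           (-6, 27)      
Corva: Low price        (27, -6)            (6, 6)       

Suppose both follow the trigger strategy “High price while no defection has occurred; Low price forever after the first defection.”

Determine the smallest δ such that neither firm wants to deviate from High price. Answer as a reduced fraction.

1/3

20/(1−δ) ≥ 27 + 6δ/(1−δ)
20 ≥ 27 − 21δ
δ ≥ 7/21 = 1/3.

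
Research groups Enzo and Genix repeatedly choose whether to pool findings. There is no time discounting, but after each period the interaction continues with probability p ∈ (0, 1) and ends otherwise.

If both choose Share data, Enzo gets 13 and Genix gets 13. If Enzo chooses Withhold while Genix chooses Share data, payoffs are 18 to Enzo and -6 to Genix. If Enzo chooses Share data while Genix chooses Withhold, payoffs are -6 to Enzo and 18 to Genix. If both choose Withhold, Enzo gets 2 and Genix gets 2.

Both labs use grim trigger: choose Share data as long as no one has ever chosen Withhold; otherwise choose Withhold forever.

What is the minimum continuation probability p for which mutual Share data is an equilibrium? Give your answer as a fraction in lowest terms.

5/16

Expected cooperation value is 13 + p·13 + p²·13 + … = 13/(1−p); deviation gives 18 + p·2/(1−p).
13 ≥ 18(1−p) + 2p ⇒ 16p ≥ 5 ⇒ p ≥ 5/16.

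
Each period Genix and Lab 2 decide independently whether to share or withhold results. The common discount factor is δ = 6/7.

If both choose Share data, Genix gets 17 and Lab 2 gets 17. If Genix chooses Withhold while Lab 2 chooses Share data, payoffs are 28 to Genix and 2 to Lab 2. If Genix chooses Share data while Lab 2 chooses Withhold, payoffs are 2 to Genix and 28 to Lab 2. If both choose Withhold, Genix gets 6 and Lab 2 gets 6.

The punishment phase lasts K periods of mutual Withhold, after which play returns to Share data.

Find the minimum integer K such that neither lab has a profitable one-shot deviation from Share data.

No profitable deviation requires (17−6)(δ+…+δ^K) ≥ 28−17, i.e. δ+…+δ^K ≥ 1 ≈ 1.0000.
With δ = 6/7, the partial sums are K=1: 0.8571, K=2: 1.5918.
K = 2 is the first length at which the sum reaches 1.0000.

2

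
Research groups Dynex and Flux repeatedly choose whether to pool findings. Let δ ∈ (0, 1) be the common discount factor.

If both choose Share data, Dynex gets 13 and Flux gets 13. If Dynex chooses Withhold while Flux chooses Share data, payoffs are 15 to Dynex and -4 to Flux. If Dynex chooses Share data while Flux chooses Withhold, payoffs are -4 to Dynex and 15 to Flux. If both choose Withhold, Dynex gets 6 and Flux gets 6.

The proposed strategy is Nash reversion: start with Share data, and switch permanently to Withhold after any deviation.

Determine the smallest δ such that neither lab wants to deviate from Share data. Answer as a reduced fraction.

13/(1−δ) ≥ 15 + 6δ/(1−δ)
13 ≥ 15 − 9δ
δ ≥ 2/9.

2/9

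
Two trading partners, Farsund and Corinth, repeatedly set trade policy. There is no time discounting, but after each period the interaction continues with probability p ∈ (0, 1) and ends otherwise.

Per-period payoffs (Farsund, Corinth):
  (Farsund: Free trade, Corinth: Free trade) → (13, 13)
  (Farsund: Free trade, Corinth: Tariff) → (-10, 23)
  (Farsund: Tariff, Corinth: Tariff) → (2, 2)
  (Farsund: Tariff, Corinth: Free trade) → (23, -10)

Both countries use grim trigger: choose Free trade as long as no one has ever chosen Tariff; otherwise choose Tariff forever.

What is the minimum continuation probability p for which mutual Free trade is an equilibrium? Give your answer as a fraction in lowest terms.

10/21

Expected cooperation value is 13 + p·13 + p²·13 + … = 13/(1−p); deviation gives 23 + p·2/(1−p).
13 ≥ 23(1−p) + 2p ⇒ 21p ≥ 10 ⇒ p ≥ 10/21.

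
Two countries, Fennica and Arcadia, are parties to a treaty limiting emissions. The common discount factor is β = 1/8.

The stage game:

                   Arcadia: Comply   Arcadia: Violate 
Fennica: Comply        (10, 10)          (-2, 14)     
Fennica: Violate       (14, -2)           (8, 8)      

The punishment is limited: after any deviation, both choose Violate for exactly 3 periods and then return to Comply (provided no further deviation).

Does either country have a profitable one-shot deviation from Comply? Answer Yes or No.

Yes

Comparing payoff streams over the 4 periods until play realigns: cooperate → 10(1+β+…+β^3); deviate → 14 + 8(β+…+β^3).
Cooperation is sustained iff (10−8)(β+…+β^3) ≥ 14−10.
β+…+β^3 = 1/8·(1−(1/8)^3)/(1−1/8) = 0.1426, and (14−10)/(10−8) = 2.0000.
0.1426 < 2.0000, so cooperation is not sustainable.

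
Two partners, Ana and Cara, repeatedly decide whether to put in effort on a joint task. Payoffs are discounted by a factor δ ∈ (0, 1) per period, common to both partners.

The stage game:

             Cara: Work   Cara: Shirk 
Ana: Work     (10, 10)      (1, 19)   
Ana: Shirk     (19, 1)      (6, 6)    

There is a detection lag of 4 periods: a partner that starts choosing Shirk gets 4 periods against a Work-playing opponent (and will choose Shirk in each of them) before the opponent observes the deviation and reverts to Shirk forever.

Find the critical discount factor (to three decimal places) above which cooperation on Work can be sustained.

A deviator earns 19 for 4 periods, then 6 forever; cooperating earns 10 forever. Multiplying the IC by (1−δ):
10 ≥ 19(1−δ^4) + 6δ^4, so 13·δ^4 ≥ 9 and δ^4 ≥ 9/13.
δ ≥ (9/13)^(1/4) ≈ 0.912.

0.912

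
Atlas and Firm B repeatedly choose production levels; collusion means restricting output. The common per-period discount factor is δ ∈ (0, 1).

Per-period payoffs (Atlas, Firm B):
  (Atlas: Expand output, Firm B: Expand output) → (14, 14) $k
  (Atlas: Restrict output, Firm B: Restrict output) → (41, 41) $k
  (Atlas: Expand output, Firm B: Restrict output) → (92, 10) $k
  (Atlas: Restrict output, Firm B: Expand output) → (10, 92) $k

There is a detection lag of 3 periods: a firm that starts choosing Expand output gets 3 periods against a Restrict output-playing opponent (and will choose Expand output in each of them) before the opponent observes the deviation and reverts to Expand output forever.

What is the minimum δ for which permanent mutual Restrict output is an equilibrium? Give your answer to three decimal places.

Deviating for the 3 undetected periods gains 92−41 = 51 per period over cooperation, then loses 41−14 = 27 per period forever once punishment starts.
Gain: 51(1 + δ + … + δ^2); loss: 27·δ^3/(1−δ).
No profitable deviation ⇔ 51(1−δ^3) ≤ 27·δ^3, i.e. δ^3 ≥ 51/(51+27) = 17/26.
Hence δ ≥ (17/26)^(1/3) ≈ 0.868.

0.868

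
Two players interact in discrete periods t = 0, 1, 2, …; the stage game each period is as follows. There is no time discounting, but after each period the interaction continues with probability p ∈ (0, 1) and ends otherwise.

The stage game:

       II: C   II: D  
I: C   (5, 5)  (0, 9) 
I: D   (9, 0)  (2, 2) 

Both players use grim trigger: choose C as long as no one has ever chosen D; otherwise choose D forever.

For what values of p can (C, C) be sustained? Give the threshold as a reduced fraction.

4/7

With no time discounting, the continuation probability p plays the role of the discount factor.
Grim-trigger IC: 5/(1−p) ≥ 9 + 2p/(1−p) ⇒ p ≥ (9−5)/(9−2) = 4/7.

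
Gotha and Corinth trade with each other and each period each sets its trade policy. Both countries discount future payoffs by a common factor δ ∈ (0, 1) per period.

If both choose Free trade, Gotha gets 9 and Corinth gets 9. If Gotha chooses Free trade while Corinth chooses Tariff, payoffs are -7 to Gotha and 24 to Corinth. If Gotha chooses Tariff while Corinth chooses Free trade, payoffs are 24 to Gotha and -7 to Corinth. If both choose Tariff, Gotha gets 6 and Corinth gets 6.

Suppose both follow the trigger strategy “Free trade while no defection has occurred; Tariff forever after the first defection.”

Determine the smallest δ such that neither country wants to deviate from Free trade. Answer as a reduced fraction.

Cooperation forever yields 9 each period: 9/(1−δ).
Deviating yields 24 once, then 6 forever: 24 + 6δ/(1−δ).
No profitable deviation requires 9/(1−δ) ≥ 24 + 6δ/(1−δ).
Multiplying by (1−δ): 9 ≥ 24(1−δ) + 6δ = 24 − 18δ.
So 18δ ≥ 15, i.e. δ ≥ 15/18 = 5/6.

5/6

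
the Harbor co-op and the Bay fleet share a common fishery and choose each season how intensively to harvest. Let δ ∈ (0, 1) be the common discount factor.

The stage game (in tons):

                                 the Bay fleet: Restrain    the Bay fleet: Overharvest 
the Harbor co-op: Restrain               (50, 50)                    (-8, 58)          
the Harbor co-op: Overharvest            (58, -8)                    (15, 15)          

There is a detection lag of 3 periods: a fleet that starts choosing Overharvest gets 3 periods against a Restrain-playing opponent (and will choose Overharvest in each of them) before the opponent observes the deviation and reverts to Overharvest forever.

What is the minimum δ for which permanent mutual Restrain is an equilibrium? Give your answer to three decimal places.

0.571

The best deviation is to choose Overharvest for all 3 undetected periods, earning 58 each, then 15 forever once detected.
Deviation value: 58(1−δ^3)/(1−δ) + 15δ^3/(1−δ); cooperation value: 50/(1−δ).
IC: 50 ≥ 58(1−δ^3) + 15δ^3 = 58 − 43δ^3.
So δ^3 ≥ 8/43, giving δ ≥ (8/43)^(1/3) ≈ 0.571.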